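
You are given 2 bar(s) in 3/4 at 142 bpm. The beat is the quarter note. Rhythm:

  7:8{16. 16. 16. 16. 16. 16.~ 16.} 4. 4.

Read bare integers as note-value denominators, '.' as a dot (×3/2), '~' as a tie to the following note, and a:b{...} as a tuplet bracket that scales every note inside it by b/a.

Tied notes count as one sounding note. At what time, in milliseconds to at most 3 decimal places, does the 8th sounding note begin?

note 8 onset = 9/2b = 1901.408ms

1. 0.0ms @ 0 + 181.087ms (3/7)
2. 181.087ms @ 3/7 + 181.087ms (3/7)
3. 362.173ms @ 6/7 + 181.087ms (3/7)
4. 543.26ms @ 9/7 + 181.087ms (3/7)
5. 724.346ms @ 12/7 + 181.087ms (3/7)
6. 905.433ms @ 15/7 + 362.173ms (6/7)
7. 1267.606ms @ 3 + 633.803ms (3/2)
8. 1901.408ms @ 9/2 + 633.803ms (3/2)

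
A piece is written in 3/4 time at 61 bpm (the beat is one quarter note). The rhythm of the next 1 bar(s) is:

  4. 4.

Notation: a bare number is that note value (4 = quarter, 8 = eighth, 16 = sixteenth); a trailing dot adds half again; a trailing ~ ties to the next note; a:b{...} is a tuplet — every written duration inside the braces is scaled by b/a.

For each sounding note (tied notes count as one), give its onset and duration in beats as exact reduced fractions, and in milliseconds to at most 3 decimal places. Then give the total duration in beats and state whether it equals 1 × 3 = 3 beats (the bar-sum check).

1) 0.0ms=0b +1475.41ms=3/2b
2) 1475.41ms=3/2b +1475.41ms=3/2b
Σ=3b of 3 (61bpm 3/4) — PASS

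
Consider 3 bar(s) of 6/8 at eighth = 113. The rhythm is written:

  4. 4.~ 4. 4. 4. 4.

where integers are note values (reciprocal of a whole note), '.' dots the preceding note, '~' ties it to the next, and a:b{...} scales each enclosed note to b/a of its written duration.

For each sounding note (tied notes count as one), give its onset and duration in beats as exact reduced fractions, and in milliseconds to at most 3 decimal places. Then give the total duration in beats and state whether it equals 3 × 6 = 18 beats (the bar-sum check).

1) 0.0ms=0b +1592.92ms=3b
2) 1592.92ms=3b +3185.841ms=6b
3) 4778.761ms=9b +1592.92ms=3b
4) 6371.681ms=12b +1592.92ms=3b
5) 7964.602ms=15b +1592.92ms=3b
Σ=18b of 18 (113bpm 6/8) — PASS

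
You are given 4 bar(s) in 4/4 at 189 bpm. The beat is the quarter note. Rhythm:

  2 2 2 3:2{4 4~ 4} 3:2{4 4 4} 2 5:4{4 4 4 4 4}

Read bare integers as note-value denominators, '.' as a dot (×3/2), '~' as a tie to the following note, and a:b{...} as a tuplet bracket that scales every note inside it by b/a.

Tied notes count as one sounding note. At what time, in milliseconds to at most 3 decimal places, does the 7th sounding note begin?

1. 0.0ms @ 0 + 634.921ms (2)
2. 634.921ms @ 2 + 634.921ms (2)
3. 1269.841ms @ 4 + 634.921ms (2)
4. 1904.762ms @ 6 + 211.64ms (2/3)
5. 2116.402ms @ 20/3 + 423.28ms (4/3)
6. 2539.683ms @ 8 + 211.64ms (2/3)
7. 2751.323ms @ 26/3 + 211.64ms (2/3)
8. 2962.963ms @ 28/3 + 211.64ms (2/3)
9. 3174.603ms @ 10 + 634.921ms (2)
10. 3809.524ms @ 12 + 253.968ms (4/5)
11. 4063.492ms @ 64/5 + 253.968ms (4/5)
12. 4317.46ms @ 68/5 + 253.968ms (4/5)
13. 4571.429ms @ 72/5 + 253.968ms (4/5)
14. 4825.397ms @ 76/5 + 253.968ms (4/5)

note 7 onset = 26/3b = 2751.323ms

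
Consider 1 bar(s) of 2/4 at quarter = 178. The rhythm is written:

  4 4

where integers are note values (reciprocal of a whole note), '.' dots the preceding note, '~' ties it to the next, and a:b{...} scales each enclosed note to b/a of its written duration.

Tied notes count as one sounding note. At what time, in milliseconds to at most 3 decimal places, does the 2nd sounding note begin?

1. 0.0ms @ 0 + 337.079ms (1)
2. 337.079ms @ 1 + 337.079ms (1)

note 2 onset = 1b = 337.079ms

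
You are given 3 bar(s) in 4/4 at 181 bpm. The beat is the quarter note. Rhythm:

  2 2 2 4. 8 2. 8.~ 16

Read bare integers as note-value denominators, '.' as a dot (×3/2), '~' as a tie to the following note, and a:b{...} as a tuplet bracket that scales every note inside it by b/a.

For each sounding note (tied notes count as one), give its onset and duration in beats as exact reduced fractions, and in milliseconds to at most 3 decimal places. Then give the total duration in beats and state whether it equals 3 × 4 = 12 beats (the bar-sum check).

1) 0.0ms=0b +662.983ms=2b
2) 662.983ms=2b +662.983ms=2b
3) 1325.967ms=4b +662.983ms=2b
4) 1988.95ms=6b +497.238ms=3/2b
5) 2486.188ms=15/2b +165.746ms=1/2b
6) 2651.934ms=8b +994.475ms=3b
7) 3646.409ms=11b +331.492ms=1b
Σ=12b of 12 (181bpm 4/4) — PASS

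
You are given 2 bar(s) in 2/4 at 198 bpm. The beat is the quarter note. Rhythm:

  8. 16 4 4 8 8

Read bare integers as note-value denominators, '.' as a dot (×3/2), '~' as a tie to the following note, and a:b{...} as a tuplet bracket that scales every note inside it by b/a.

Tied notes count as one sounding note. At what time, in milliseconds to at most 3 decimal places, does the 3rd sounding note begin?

note 3 onset = 1b = 303.03ms

1. 0.0ms @ 0 + 227.273ms (3/4)
2. 227.273ms @ 3/4 + 75.758ms (1/4)
3. 303.03ms @ 1 + 303.03ms (1)
4. 606.061ms @ 2 + 303.03ms (1)
5. 909.091ms @ 3 + 151.515ms (1/2)
6. 1060.606ms @ 7/2 + 151.515ms (1/2)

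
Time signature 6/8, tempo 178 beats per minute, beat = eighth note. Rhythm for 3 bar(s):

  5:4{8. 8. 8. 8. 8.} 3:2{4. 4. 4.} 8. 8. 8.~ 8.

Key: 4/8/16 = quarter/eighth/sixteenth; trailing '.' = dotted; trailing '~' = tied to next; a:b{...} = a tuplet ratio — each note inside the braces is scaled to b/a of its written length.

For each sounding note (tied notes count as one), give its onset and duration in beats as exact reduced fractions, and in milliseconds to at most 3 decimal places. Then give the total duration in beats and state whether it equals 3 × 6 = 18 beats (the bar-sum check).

1) 0.0ms=0b +404.494ms=6/5b
2) 404.494ms=6/5b +404.494ms=6/5b
3) 808.989ms=12/5b +404.494ms=6/5b
4) 1213.483ms=18/5b +404.494ms=6/5b
5) 1617.978ms=24/5b +404.494ms=6/5b
6) 2022.472ms=6b +674.157ms=2b
7) 2696.629ms=8b +674.157ms=2b
8) 3370.787ms=10b +674.157ms=2b
9) 4044.944ms=12b +505.618ms=3/2b
10) 4550.562ms=27/2b +505.618ms=3/2b
11) 5056.18ms=15b +1011.236ms=3b
Σ=18b of 18 (178bpm 6/8) — PASS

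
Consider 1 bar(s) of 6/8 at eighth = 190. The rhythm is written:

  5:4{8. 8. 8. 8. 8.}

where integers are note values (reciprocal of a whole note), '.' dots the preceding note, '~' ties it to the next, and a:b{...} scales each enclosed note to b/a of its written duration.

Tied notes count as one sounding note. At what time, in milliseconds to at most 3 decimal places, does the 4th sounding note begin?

1. 0.0ms @ 0 + 378.947ms (6/5)
2. 378.947ms @ 6/5 + 378.947ms (6/5)
3. 757.895ms @ 12/5 + 378.947ms (6/5)
4. 1136.842ms @ 18/5 + 378.947ms (6/5)
5. 1515.789ms @ 24/5 + 378.947ms (6/5)

note 4 onset = 18/5b = 1136.842ms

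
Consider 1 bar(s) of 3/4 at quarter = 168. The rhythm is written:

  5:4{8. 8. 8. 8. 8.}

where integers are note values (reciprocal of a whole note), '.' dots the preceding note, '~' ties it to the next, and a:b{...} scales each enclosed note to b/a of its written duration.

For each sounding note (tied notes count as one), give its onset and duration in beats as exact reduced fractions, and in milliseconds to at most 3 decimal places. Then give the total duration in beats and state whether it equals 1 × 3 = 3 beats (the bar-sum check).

1) 0.0ms=0b +214.286ms=3/5b
2) 214.286ms=3/5b +214.286ms=3/5b
3) 428.571ms=6/5b +214.286ms=3/5b
4) 642.857ms=9/5b +214.286ms=3/5b
5) 857.143ms=12/5b +214.286ms=3/5b
Σ=3b of 3 (168bpm 3/4) — PASS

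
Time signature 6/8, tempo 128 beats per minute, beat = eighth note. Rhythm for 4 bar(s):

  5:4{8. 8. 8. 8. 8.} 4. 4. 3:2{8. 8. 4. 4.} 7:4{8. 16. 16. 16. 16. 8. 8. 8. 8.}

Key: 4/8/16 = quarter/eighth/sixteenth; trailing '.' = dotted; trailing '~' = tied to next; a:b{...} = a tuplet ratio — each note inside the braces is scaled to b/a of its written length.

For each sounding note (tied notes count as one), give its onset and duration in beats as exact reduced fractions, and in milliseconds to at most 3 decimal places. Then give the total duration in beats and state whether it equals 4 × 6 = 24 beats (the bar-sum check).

1) 0.0ms=0b +562.5ms=6/5b
2) 562.5ms=6/5b +562.5ms=6/5b
3) 1125.0ms=12/5b +562.5ms=6/5b
4) 1687.5ms=18/5b +562.5ms=6/5b
5) 2250.0ms=24/5b +562.5ms=6/5b
6) 2812.5ms=6b +1406.25ms=3b
7) 4218.75ms=9b +1406.25ms=3b
8) 5625.0ms=12b +468.75ms=1b
9) 6093.75ms=13b +468.75ms=1b
10) 6562.5ms=14b +937.5ms=2b
11) 7500.0ms=16b +937.5ms=2b
12) 8437.5ms=18b +401.786ms=6/7b
13) 8839.286ms=132/7b +200.893ms=3/7b
14) 9040.179ms=135/7b +200.893ms=3/7b
15) 9241.071ms=138/7b +200.893ms=3/7b
16) 9441.964ms=141/7b +200.893ms=3/7b
17) 9642.857ms=144/7b +401.786ms=6/7b
18) 10044.643ms=150/7b +401.786ms=6/7b
19) 10446.429ms=156/7b +401.786ms=6/7b
20) 10848.214ms=162/7b +401.786ms=6/7b
Σ=24b of 24 (128bpm 6/8) — PASS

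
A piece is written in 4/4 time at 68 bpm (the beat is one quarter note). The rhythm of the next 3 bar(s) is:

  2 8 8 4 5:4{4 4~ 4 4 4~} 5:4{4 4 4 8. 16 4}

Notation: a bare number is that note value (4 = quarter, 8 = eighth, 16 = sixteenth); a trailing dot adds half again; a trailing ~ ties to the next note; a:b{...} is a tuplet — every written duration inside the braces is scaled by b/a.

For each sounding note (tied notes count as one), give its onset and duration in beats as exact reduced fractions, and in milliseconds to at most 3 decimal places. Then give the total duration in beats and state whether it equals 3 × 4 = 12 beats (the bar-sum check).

1) 0.0ms=0b +1764.706ms=2b
2) 1764.706ms=2b +441.176ms=1/2b
3) 2205.882ms=5/2b +441.176ms=1/2b
4) 2647.059ms=3b +882.353ms=1b
5) 3529.412ms=4b +705.882ms=4/5b
6) 4235.294ms=24/5b +1411.765ms=8/5b
7) 5647.059ms=32/5b +705.882ms=4/5b
8) 6352.941ms=36/5b +1411.765ms=8/5b
9) 7764.706ms=44/5b +705.882ms=4/5b
10) 8470.588ms=48/5b +705.882ms=4/5b
11) 9176.471ms=52/5b +529.412ms=3/5b
12) 9705.882ms=11b +176.471ms=1/5b
13) 9882.353ms=56/5b +705.882ms=4/5b
Σ=12b of 12 (68bpm 4/4) — PASS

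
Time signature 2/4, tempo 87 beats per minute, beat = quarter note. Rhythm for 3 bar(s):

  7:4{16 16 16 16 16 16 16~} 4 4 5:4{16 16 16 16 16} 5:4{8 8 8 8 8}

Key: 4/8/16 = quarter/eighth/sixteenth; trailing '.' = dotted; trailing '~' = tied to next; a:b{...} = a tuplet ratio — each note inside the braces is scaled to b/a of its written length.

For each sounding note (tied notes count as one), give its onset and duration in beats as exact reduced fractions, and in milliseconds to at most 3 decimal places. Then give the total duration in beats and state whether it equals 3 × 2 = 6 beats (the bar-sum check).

1) 0.0ms=0b +98.522ms=1/7b
2) 98.522ms=1/7b +98.522ms=1/7b
3) 197.044ms=2/7b +98.522ms=1/7b
4) 295.567ms=3/7b +98.522ms=1/7b
5) 394.089ms=4/7b +98.522ms=1/7b
6) 492.611ms=5/7b +98.522ms=1/7b
7) 591.133ms=6/7b +788.177ms=8/7b
8) 1379.31ms=2b +689.655ms=1b
9) 2068.966ms=3b +137.931ms=1/5b
10) 2206.897ms=16/5b +137.931ms=1/5b
11) 2344.828ms=17/5b +137.931ms=1/5b
12) 2482.759ms=18/5b +137.931ms=1/5b
13) 2620.69ms=19/5b +137.931ms=1/5b
14) 2758.621ms=4b +275.862ms=2/5b
15) 3034.483ms=22/5b +275.862ms=2/5b
16) 3310.345ms=24/5b +275.862ms=2/5b
17) 3586.207ms=26/5b +275.862ms=2/5b
18) 3862.069ms=28/5b +275.862ms=2/5b
Σ=6b of 6 (87bpm 2/4) — PASS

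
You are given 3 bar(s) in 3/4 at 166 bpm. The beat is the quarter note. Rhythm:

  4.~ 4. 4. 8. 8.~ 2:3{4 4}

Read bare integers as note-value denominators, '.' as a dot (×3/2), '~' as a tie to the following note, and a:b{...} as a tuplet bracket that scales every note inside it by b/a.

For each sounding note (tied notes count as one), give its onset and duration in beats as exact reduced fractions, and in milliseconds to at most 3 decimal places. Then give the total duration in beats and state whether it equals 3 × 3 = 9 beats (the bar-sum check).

1) 0.0ms=0b +1084.337ms=3b
2) 1084.337ms=3b +542.169ms=3/2b
3) 1626.506ms=9/2b +271.084ms=3/4b
4) 1897.59ms=21/4b +813.253ms=9/4b
5) 2710.843ms=15/2b +542.169ms=3/2b
Σ=9b of 9 (166bpm 3/4) — PASS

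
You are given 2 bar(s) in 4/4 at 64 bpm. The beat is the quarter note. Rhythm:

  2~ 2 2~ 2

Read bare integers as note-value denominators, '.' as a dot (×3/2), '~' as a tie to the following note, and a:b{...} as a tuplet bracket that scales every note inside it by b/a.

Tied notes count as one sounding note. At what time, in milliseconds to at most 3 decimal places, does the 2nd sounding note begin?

note 2 onset = 4b = 3750.0ms

1. 0.0ms @ 0 + 3750.0ms (4)
2. 3750.0ms @ 4 + 3750.0ms (4)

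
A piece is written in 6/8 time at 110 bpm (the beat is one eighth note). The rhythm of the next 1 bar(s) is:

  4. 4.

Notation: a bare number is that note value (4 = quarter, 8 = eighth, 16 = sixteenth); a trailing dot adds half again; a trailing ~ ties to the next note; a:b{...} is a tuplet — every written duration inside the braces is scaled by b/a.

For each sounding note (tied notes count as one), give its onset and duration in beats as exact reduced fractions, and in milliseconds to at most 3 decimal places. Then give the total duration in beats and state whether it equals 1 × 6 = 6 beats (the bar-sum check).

1) 0.0ms=0b +1636.364ms=3b
2) 1636.364ms=3b +1636.364ms=3b
Σ=6b of 6 (110bpm 6/8) — PASS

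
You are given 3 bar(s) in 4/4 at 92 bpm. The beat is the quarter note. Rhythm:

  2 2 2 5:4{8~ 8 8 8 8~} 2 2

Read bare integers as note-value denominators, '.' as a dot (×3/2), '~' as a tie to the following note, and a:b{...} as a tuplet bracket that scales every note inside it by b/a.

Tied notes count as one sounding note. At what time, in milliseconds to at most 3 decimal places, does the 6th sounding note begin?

note 6 onset = 36/5b = 4695.652ms

1. 0.0ms @ 0 + 1304.348ms (2)
2. 1304.348ms @ 2 + 1304.348ms (2)
3. 2608.696ms @ 4 + 1304.348ms (2)
4. 3913.043ms @ 6 + 521.739ms (4/5)
5. 4434.783ms @ 34/5 + 260.87ms (2/5)
6. 4695.652ms @ 36/5 + 260.87ms (2/5)
7. 4956.522ms @ 38/5 + 1565.217ms (12/5)
8. 6521.739ms @ 10 + 1304.348ms (2)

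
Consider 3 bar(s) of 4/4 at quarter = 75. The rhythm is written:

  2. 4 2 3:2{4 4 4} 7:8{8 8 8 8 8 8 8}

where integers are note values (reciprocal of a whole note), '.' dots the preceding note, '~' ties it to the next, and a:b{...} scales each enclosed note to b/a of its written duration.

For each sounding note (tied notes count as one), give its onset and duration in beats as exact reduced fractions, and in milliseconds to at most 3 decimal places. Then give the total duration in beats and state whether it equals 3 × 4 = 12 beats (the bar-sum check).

1) 0.0ms=0b +2400.0ms=3b
2) 2400.0ms=3b +800.0ms=1b
3) 3200.0ms=4b +1600.0ms=2b
4) 4800.0ms=6b +533.333ms=2/3b
5) 5333.333ms=20/3b +533.333ms=2/3b
6) 5866.667ms=22/3b +533.333ms=2/3b
7) 6400.0ms=8b +457.143ms=4/7b
8) 6857.143ms=60/7b +457.143ms=4/7b
9) 7314.286ms=64/7b +457.143ms=4/7b
10) 7771.429ms=68/7b +457.143ms=4/7b
11) 8228.571ms=72/7b +457.143ms=4/7b
12) 8685.714ms=76/7b +457.143ms=4/7b
13) 9142.857ms=80/7b +457.143ms=4/7b
Σ=12b of 12 (75bpm 4/4) — PASS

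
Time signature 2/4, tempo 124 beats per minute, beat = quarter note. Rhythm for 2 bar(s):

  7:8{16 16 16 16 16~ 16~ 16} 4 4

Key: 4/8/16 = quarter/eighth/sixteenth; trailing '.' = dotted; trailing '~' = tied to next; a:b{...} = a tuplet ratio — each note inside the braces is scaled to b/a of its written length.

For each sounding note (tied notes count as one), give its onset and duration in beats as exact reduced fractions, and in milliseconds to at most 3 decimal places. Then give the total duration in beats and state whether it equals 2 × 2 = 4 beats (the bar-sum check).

1) 0.0ms=0b +138.249ms=2/7b
2) 138.249ms=2/7b +138.249ms=2/7b
3) 276.498ms=4/7b +138.249ms=2/7b
4) 414.747ms=6/7b +138.249ms=2/7b
5) 552.995ms=8/7b +414.747ms=6/7b
6) 967.742ms=2b +483.871ms=1b
7) 1451.613ms=3b +483.871ms=1b
Σ=4b of 4 (124bpm 2/4) — PASS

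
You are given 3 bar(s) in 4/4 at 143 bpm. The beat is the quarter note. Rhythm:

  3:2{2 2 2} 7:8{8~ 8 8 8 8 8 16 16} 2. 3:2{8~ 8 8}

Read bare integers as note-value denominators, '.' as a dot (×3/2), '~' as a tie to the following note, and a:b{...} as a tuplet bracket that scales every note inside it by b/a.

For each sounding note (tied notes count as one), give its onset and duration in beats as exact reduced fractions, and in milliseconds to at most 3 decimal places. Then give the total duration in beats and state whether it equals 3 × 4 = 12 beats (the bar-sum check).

1) 0.0ms=0b +559.441ms=4/3b
2) 559.441ms=4/3b +559.441ms=4/3b
3) 1118.881ms=8/3b +559.441ms=4/3b
4) 1678.322ms=4b +479.52ms=8/7b
5) 2157.842ms=36/7b +239.76ms=4/7b
6) 2397.602ms=40/7b +239.76ms=4/7b
7) 2637.363ms=44/7b +239.76ms=4/7b
8) 2877.123ms=48/7b +239.76ms=4/7b
9) 3116.883ms=52/7b +119.88ms=2/7b
10) 3236.763ms=54/7b +119.88ms=2/7b
11) 3356.643ms=8b +1258.741ms=3b
12) 4615.385ms=11b +279.72ms=2/3b
13) 4895.105ms=35/3b +139.86ms=1/3b
Σ=12b of 12 (143bpm 4/4) — PASS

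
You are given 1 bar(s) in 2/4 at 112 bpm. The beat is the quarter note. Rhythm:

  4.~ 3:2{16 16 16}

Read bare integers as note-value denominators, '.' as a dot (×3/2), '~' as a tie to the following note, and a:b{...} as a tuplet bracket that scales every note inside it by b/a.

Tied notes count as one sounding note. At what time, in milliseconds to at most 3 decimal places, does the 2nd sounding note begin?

note 2 onset = 5/3b = 892.857ms

1. 0.0ms @ 0 + 892.857ms (5/3)
2. 892.857ms @ 5/3 + 89.286ms (1/6)
3. 982.143ms @ 11/6 + 89.286ms (1/6)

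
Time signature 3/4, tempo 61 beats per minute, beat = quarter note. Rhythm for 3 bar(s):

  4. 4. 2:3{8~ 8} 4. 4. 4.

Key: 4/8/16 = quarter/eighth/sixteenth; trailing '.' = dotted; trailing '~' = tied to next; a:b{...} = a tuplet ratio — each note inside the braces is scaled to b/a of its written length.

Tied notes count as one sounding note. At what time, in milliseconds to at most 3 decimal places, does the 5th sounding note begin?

1. 0.0ms @ 0 + 1475.41ms (3/2)
2. 1475.41ms @ 3/2 + 1475.41ms (3/2)
3. 2950.82ms @ 3 + 1475.41ms (3/2)
4. 4426.23ms @ 9/2 + 1475.41ms (3/2)
5. 5901.639ms @ 6 + 1475.41ms (3/2)
6. 7377.049ms @ 15/2 + 1475.41ms (3/2)

note 5 onset = 6b = 5901.639ms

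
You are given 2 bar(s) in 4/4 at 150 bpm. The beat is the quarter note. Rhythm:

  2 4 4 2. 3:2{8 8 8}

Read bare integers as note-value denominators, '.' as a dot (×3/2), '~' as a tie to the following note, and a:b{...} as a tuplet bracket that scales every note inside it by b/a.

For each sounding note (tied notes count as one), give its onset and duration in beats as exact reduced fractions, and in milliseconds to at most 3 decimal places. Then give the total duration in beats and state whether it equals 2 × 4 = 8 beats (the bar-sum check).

1) 0.0ms=0b +800.0ms=2b
2) 800.0ms=2b +400.0ms=1b
3) 1200.0ms=3b +400.0ms=1b
4) 1600.0ms=4b +1200.0ms=3b
5) 2800.0ms=7b +133.333ms=1/3b
6) 2933.333ms=22/3b +133.333ms=1/3b
7) 3066.667ms=23/3b +133.333ms=1/3b
Σ=8b of 8 (150bpm 4/4) — PASS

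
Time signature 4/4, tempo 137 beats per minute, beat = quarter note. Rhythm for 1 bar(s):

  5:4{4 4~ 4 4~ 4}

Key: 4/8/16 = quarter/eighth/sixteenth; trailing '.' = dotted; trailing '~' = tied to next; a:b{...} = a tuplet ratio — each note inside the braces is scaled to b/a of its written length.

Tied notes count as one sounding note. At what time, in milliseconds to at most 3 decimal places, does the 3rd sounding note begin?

note 3 onset = 12/5b = 1051.095ms

1. 0.0ms @ 0 + 350.365ms (4/5)
2. 350.365ms @ 4/5 + 700.73ms (8/5)
3. 1051.095ms @ 12/5 + 700.73ms (8/5)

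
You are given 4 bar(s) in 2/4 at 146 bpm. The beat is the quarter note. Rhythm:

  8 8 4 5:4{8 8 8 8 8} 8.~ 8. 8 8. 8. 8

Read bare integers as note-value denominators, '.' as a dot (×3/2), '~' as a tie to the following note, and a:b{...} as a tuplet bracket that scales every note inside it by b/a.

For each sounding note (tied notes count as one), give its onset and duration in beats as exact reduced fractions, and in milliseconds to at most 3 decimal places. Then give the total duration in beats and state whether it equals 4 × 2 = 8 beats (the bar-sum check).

1) 0.0ms=0b +205.479ms=1/2b
2) 205.479ms=1/2b +205.479ms=1/2b
3) 410.959ms=1b +410.959ms=1b
4) 821.918ms=2b +164.384ms=2/5b
5) 986.301ms=12/5b +164.384ms=2/5b
6) 1150.685ms=14/5b +164.384ms=2/5b
7) 1315.068ms=16/5b +164.384ms=2/5b
8) 1479.452ms=18/5b +164.384ms=2/5b
9) 1643.836ms=4b +616.438ms=3/2b
10) 2260.274ms=11/2b +205.479ms=1/2b
11) 2465.753ms=6b +308.219ms=3/4b
12) 2773.973ms=27/4b +308.219ms=3/4b
13) 3082.192ms=15/2b +205.479ms=1/2b
Σ=8b of 8 (146bpm 2/4) — PASS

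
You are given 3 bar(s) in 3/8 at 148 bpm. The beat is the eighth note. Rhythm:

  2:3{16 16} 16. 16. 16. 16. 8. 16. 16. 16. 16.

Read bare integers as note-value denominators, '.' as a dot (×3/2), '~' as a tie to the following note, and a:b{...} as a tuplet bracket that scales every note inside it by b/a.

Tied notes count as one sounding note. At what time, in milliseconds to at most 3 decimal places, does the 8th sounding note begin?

1. 0.0ms @ 0 + 304.054ms (3/4)
2. 304.054ms @ 3/4 + 304.054ms (3/4)
3. 608.108ms @ 3/2 + 304.054ms (3/4)
4. 912.162ms @ 9/4 + 304.054ms (3/4)
5. 1216.216ms @ 3 + 304.054ms (3/4)
6. 1520.27ms @ 15/4 + 304.054ms (3/4)
7. 1824.324ms @ 9/2 + 608.108ms (3/2)
8. 2432.432ms @ 6 + 304.054ms (3/4)
9. 2736.486ms @ 27/4 + 304.054ms (3/4)
10. 3040.541ms @ 15/2 + 304.054ms (3/4)
11. 3344.595ms @ 33/4 + 304.054ms (3/4)

note 8 onset = 6b = 2432.432ms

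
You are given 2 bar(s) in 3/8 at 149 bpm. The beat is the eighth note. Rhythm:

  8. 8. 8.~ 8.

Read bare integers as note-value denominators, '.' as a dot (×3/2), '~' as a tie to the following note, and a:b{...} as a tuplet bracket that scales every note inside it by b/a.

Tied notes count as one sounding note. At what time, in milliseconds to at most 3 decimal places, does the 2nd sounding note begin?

note 2 onset = 3/2b = 604.027ms

1. 0.0ms @ 0 + 604.027ms (3/2)
2. 604.027ms @ 3/2 + 604.027ms (3/2)
3. 1208.054ms @ 3 + 1208.054ms (3)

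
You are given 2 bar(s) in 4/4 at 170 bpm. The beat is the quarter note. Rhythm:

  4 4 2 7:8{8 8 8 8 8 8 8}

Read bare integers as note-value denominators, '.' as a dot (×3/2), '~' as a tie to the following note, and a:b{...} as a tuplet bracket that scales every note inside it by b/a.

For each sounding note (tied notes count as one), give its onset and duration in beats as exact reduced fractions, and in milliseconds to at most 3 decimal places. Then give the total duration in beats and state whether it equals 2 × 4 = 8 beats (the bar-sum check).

1) 0.0ms=0b +352.941ms=1b
2) 352.941ms=1b +352.941ms=1b
3) 705.882ms=2b +705.882ms=2b
4) 1411.765ms=4b +201.681ms=4/7b
5) 1613.445ms=32/7b +201.681ms=4/7b
6) 1815.126ms=36/7b +201.681ms=4/7b
7) 2016.807ms=40/7b +201.681ms=4/7b
8) 2218.487ms=44/7b +201.681ms=4/7b
9) 2420.168ms=48/7b +201.681ms=4/7b
10) 2621.849ms=52/7b +201.681ms=4/7b
Σ=8b of 8 (170bpm 4/4) — PASS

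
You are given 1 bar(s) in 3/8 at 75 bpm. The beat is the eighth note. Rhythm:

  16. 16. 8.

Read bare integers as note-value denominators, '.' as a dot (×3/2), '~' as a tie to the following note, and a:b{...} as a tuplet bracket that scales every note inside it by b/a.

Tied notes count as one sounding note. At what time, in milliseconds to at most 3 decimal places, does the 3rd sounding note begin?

1. 0.0ms @ 0 + 600.0ms (3/4)
2. 600.0ms @ 3/4 + 600.0ms (3/4)
3. 1200.0ms @ 3/2 + 1200.0ms (3/2)

note 3 onset = 3/2b = 1200.0ms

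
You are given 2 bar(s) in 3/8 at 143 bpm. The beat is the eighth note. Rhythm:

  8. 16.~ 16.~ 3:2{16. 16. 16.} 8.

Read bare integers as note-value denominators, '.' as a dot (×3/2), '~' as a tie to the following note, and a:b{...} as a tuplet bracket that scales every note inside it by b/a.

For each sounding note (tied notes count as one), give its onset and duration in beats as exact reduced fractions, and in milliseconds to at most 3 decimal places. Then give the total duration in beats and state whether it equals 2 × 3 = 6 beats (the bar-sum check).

1) 0.0ms=0b +629.371ms=3/2b
2) 629.371ms=3/2b +839.161ms=2b
3) 1468.531ms=7/2b +209.79ms=1/2b
4) 1678.322ms=4b +209.79ms=1/2b
5) 1888.112ms=9/2b +629.371ms=3/2b
Σ=6b of 6 (143bpm 3/8) — PASS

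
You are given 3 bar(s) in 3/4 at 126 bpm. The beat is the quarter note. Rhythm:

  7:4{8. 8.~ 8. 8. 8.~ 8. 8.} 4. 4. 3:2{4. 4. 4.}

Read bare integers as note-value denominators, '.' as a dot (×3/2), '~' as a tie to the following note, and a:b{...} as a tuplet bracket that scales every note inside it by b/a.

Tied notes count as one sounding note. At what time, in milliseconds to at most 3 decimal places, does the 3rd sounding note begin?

note 3 onset = 9/7b = 612.245ms

1. 0.0ms @ 0 + 204.082ms (3/7)
2. 204.082ms @ 3/7 + 408.163ms (6/7)
3. 612.245ms @ 9/7 + 204.082ms (3/7)
4. 816.327ms @ 12/7 + 408.163ms (6/7)
5. 1224.49ms @ 18/7 + 204.082ms (3/7)
6. 1428.571ms @ 3 + 714.286ms (3/2)
7. 2142.857ms @ 9/2 + 714.286ms (3/2)
8. 2857.143ms @ 6 + 476.19ms (1)
9. 3333.333ms @ 7 + 476.19ms (1)
10. 3809.524ms @ 8 + 476.19ms (1)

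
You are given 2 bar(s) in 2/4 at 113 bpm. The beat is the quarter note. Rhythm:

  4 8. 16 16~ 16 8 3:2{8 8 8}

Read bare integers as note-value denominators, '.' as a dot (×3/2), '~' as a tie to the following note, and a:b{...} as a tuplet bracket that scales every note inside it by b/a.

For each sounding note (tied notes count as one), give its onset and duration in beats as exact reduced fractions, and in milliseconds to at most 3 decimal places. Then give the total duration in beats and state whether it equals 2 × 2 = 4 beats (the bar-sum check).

1) 0.0ms=0b +530.973ms=1b
2) 530.973ms=1b +398.23ms=3/4b
3) 929.204ms=7/4b +132.743ms=1/4b
4) 1061.947ms=2b +265.487ms=1/2b
5) 1327.434ms=5/2b +265.487ms=1/2b
6) 1592.92ms=3b +176.991ms=1/3b
7) 1769.912ms=10/3b +176.991ms=1/3b
8) 1946.903ms=11/3b +176.991ms=1/3b
Σ=4b of 4 (113bpm 2/4) — PASS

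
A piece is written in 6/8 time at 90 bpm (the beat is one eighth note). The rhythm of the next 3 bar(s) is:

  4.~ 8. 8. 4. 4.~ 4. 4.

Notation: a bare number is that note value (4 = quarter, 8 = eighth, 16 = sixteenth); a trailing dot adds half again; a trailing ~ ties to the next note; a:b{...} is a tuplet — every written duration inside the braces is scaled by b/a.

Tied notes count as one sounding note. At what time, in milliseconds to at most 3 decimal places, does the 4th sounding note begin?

note 4 onset = 9b = 6000.0ms

1. 0.0ms @ 0 + 3000.0ms (9/2)
2. 3000.0ms @ 9/2 + 1000.0ms (3/2)
3. 4000.0ms @ 6 + 2000.0ms (3)
4. 6000.0ms @ 9 + 4000.0ms (6)
5. 10000.0ms @ 15 + 2000.0ms (3)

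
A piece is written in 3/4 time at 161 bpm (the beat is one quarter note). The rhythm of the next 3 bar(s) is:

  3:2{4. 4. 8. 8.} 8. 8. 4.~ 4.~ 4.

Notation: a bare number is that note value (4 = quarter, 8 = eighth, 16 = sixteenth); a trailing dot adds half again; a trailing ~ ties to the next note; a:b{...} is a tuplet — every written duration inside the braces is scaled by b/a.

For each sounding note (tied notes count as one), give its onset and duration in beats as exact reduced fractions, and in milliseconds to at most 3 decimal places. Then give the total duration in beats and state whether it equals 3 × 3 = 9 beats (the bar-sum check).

1) 0.0ms=0b +372.671ms=1b
2) 372.671ms=1b +372.671ms=1b
3) 745.342ms=2b +186.335ms=1/2b
4) 931.677ms=5/2b +186.335ms=1/2b
5) 1118.012ms=3b +279.503ms=3/4b
6) 1397.516ms=15/4b +279.503ms=3/4b
7) 1677.019ms=9/2b +1677.019ms=9/2b
Σ=9b of 9 (161bpm 3/4) — PASS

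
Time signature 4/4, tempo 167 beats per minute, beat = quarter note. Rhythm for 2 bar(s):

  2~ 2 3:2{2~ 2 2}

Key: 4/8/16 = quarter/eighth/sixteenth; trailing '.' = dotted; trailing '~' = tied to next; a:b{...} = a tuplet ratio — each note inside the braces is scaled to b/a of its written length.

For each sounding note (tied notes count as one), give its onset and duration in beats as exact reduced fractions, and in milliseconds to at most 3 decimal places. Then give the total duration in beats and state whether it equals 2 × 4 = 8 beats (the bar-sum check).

1) 0.0ms=0b +1437.126ms=4b
2) 1437.126ms=4b +958.084ms=8/3b
3) 2395.21ms=20/3b +479.042ms=4/3b
Σ=8b of 8 (167bpm 4/4) — PASS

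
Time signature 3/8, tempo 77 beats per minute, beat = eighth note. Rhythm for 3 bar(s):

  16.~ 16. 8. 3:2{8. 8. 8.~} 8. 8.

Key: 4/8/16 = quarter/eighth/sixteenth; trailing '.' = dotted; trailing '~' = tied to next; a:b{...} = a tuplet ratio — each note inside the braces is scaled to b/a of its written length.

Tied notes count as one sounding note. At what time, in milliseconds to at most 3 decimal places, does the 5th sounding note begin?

1. 0.0ms @ 0 + 1168.831ms (3/2)
2. 1168.831ms @ 3/2 + 1168.831ms (3/2)
3. 2337.662ms @ 3 + 779.221ms (1)
4. 3116.883ms @ 4 + 779.221ms (1)
5. 3896.104ms @ 5 + 1948.052ms (5/2)
6. 5844.156ms @ 15/2 + 1168.831ms (3/2)

note 5 onset = 5b = 3896.104ms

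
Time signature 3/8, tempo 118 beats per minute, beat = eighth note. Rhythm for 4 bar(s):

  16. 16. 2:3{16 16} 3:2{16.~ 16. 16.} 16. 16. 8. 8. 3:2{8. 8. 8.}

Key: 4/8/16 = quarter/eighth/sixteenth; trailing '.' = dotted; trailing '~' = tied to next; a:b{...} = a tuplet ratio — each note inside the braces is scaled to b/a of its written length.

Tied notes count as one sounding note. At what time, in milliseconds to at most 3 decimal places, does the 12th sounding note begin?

note 12 onset = 10b = 5084.746ms

1. 0.0ms @ 0 + 381.356ms (3/4)
2. 381.356ms @ 3/4 + 381.356ms (3/4)
3. 762.712ms @ 3/2 + 381.356ms (3/4)
4. 1144.068ms @ 9/4 + 381.356ms (3/4)
5. 1525.424ms @ 3 + 508.475ms (1)
6. 2033.898ms @ 4 + 254.237ms (1/2)
7. 2288.136ms @ 9/2 + 381.356ms (3/4)
8. 2669.492ms @ 21/4 + 381.356ms (3/4)
9. 3050.847ms @ 6 + 762.712ms (3/2)
10. 3813.559ms @ 15/2 + 762.712ms (3/2)
11. 4576.271ms @ 9 + 508.475ms (1)
12. 5084.746ms @ 10 + 508.475ms (1)
13. 5593.22ms @ 11 + 508.475ms (1)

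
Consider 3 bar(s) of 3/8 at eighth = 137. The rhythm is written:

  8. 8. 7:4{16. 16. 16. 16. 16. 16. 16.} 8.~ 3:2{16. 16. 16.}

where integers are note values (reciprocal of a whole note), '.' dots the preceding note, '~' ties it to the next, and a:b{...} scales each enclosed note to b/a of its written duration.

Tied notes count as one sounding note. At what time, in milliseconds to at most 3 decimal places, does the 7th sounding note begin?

note 7 onset = 33/7b = 2064.651ms

1. 0.0ms @ 0 + 656.934ms (3/2)
2. 656.934ms @ 3/2 + 656.934ms (3/2)
3. 1313.869ms @ 3 + 187.696ms (3/7)
4. 1501.564ms @ 24/7 + 187.696ms (3/7)
5. 1689.26ms @ 27/7 + 187.696ms (3/7)
6. 1876.955ms @ 30/7 + 187.696ms (3/7)
7. 2064.651ms @ 33/7 + 187.696ms (3/7)
8. 2252.346ms @ 36/7 + 187.696ms (3/7)
9. 2440.042ms @ 39/7 + 187.696ms (3/7)
10. 2627.737ms @ 6 + 875.912ms (2)
11. 3503.65ms @ 8 + 218.978ms (1/2)
12. 3722.628ms @ 17/2 + 218.978ms (1/2)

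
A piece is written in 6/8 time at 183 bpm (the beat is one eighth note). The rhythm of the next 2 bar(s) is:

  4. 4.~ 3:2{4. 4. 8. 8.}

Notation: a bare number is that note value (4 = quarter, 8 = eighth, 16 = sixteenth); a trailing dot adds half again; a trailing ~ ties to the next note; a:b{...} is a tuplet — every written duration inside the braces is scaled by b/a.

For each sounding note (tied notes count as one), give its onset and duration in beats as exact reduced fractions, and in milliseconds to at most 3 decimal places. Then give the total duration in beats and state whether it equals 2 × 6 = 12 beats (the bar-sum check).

1) 0.0ms=0b +983.607ms=3b
2) 983.607ms=3b +1639.344ms=5b
3) 2622.951ms=8b +655.738ms=2b
4) 3278.689ms=10b +327.869ms=1b
5) 3606.557ms=11b +327.869ms=1b
Σ=12b of 12 (183bpm 6/8) — PASS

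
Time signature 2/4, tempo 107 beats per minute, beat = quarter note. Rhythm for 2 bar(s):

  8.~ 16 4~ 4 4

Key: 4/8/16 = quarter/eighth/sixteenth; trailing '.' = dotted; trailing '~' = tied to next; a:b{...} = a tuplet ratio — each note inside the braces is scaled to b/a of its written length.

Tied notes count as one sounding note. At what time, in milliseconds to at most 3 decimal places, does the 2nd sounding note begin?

1. 0.0ms @ 0 + 560.748ms (1)
2. 560.748ms @ 1 + 1121.495ms (2)
3. 1682.243ms @ 3 + 560.748ms (1)

note 2 onset = 1b = 560.748ms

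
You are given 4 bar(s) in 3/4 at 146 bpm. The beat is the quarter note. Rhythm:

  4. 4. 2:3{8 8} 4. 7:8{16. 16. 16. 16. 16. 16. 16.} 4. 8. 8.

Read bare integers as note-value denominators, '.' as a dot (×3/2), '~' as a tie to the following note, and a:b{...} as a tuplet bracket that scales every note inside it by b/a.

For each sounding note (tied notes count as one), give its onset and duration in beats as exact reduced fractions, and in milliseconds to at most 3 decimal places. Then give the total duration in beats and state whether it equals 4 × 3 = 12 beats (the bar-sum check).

1) 0.0ms=0b +616.438ms=3/2b
2) 616.438ms=3/2b +616.438ms=3/2b
3) 1232.877ms=3b +308.219ms=3/4b
4) 1541.096ms=15/4b +308.219ms=3/4b
5) 1849.315ms=9/2b +616.438ms=3/2b
6) 2465.753ms=6b +176.125ms=3/7b
7) 2641.879ms=45/7b +176.125ms=3/7b
8) 2818.004ms=48/7b +176.125ms=3/7b
9) 2994.129ms=51/7b +176.125ms=3/7b
10) 3170.254ms=54/7b +176.125ms=3/7b
11) 3346.38ms=57/7b +176.125ms=3/7b
12) 3522.505ms=60/7b +176.125ms=3/7b
13) 3698.63ms=9b +616.438ms=3/2b
14) 4315.068ms=21/2b +308.219ms=3/4b
15) 4623.288ms=45/4b +308.219ms=3/4b
Σ=12b of 12 (146bpm 3/4) — PASS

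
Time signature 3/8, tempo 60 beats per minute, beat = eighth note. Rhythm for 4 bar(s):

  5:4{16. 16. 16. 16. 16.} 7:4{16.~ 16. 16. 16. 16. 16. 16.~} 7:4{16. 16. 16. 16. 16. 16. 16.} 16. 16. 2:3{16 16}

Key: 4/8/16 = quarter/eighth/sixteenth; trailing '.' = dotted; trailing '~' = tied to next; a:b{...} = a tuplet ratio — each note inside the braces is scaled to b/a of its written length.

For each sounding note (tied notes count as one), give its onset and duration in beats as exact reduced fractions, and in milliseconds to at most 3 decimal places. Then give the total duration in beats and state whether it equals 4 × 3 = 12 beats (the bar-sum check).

1) 0.0ms=0b +600.0ms=3/5b
2) 600.0ms=3/5b +600.0ms=3/5b
3) 1200.0ms=6/5b +600.0ms=3/5b
4) 1800.0ms=9/5b +600.0ms=3/5b
5) 2400.0ms=12/5b +600.0ms=3/5b
6) 3000.0ms=3b +857.143ms=6/7b
7) 3857.143ms=27/7b +428.571ms=3/7b
8) 4285.714ms=30/7b +428.571ms=3/7b
9) 4714.286ms=33/7b +428.571ms=3/7b
10) 5142.857ms=36/7b +428.571ms=3/7b
11) 5571.429ms=39/7b +857.143ms=6/7b
12) 6428.571ms=45/7b +428.571ms=3/7b
13) 6857.143ms=48/7b +428.571ms=3/7b
14) 7285.714ms=51/7b +428.571ms=3/7b
15) 7714.286ms=54/7b +428.571ms=3/7b
16) 8142.857ms=57/7b +428.571ms=3/7b
17) 8571.429ms=60/7b +428.571ms=3/7b
18) 9000.0ms=9b +750.0ms=3/4b
19) 9750.0ms=39/4b +750.0ms=3/4b
20) 10500.0ms=21/2b +750.0ms=3/4b
21) 11250.0ms=45/4b +750.0ms=3/4b
Σ=12b of 12 (60bpm 3/8) — PASS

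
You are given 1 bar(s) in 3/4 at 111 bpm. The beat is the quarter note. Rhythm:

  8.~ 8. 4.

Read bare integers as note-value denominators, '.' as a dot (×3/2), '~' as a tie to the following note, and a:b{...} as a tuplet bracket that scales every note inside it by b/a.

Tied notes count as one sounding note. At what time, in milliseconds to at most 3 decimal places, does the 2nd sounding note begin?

1. 0.0ms @ 0 + 810.811ms (3/2)
2. 810.811ms @ 3/2 + 810.811ms (3/2)

note 2 onset = 3/2b = 810.811ms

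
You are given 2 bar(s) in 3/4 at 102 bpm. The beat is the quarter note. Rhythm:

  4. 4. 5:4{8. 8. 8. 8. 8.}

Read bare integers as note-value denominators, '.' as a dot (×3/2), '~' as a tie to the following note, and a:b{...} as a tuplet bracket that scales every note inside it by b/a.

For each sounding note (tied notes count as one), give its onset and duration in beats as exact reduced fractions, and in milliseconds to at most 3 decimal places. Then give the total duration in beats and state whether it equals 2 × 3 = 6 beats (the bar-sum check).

1) 0.0ms=0b +882.353ms=3/2b
2) 882.353ms=3/2b +882.353ms=3/2b
3) 1764.706ms=3b +352.941ms=3/5b
4) 2117.647ms=18/5b +352.941ms=3/5b
5) 2470.588ms=21/5b +352.941ms=3/5b
6) 2823.529ms=24/5b +352.941ms=3/5b
7) 3176.471ms=27/5b +352.941ms=3/5b
Σ=6b of 6 (102bpm 3/4) — PASS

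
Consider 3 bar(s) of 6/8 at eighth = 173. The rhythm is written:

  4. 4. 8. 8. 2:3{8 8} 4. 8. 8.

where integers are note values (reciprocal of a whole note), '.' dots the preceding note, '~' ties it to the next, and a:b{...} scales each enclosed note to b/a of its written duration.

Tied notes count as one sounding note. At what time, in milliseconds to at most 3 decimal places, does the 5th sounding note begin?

note 5 onset = 9b = 3121.387ms

1. 0.0ms @ 0 + 1040.462ms (3)
2. 1040.462ms @ 3 + 1040.462ms (3)
3. 2080.925ms @ 6 + 520.231ms (3/2)
4. 2601.156ms @ 15/2 + 520.231ms (3/2)
5. 3121.387ms @ 9 + 520.231ms (3/2)
6. 3641.618ms @ 21/2 + 520.231ms (3/2)
7. 4161.85ms @ 12 + 1040.462ms (3)
8. 5202.312ms @ 15 + 520.231ms (3/2)
9. 5722.543ms @ 33/2 + 520.231ms (3/2)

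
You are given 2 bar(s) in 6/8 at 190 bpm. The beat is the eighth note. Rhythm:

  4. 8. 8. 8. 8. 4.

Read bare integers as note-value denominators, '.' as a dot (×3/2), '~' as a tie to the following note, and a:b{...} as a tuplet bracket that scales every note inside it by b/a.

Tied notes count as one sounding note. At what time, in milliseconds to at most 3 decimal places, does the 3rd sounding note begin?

note 3 onset = 9/2b = 1421.053ms

1. 0.0ms @ 0 + 947.368ms (3)
2. 947.368ms @ 3 + 473.684ms (3/2)
3. 1421.053ms @ 9/2 + 473.684ms (3/2)
4. 1894.737ms @ 6 + 473.684ms (3/2)
5. 2368.421ms @ 15/2 + 473.684ms (3/2)
6. 2842.105ms @ 9 + 947.368ms (3)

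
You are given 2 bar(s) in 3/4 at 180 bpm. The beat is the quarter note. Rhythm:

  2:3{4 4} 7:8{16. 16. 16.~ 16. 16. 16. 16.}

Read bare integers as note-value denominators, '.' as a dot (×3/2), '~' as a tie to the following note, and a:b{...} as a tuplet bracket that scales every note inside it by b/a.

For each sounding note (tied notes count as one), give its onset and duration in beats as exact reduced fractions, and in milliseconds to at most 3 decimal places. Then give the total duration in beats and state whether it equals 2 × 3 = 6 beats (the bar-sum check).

1) 0.0ms=0b +500.0ms=3/2b
2) 500.0ms=3/2b +500.0ms=3/2b
3) 1000.0ms=3b +142.857ms=3/7b
4) 1142.857ms=24/7b +142.857ms=3/7b
5) 1285.714ms=27/7b +285.714ms=6/7b
6) 1571.429ms=33/7b +142.857ms=3/7b
7) 1714.286ms=36/7b +142.857ms=3/7b
8) 1857.143ms=39/7b +142.857ms=3/7b
Σ=6b of 6 (180bpm 3/4) — PASS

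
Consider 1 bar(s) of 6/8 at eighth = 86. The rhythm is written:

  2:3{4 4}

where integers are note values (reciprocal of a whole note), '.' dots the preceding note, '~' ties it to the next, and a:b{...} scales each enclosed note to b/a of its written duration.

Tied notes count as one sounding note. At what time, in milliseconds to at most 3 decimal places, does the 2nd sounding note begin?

note 2 onset = 3b = 2093.023ms

1. 0.0ms @ 0 + 2093.023ms (3)
2. 2093.023ms @ 3 + 2093.023ms (3)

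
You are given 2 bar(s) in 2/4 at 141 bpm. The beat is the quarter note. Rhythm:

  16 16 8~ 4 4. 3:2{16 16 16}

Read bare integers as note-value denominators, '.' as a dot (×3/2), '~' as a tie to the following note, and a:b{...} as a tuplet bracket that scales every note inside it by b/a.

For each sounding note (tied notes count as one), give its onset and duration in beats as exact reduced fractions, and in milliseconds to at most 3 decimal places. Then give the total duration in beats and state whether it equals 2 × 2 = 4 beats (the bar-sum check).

1) 0.0ms=0b +106.383ms=1/4b
2) 106.383ms=1/4b +106.383ms=1/4b
3) 212.766ms=1/2b +638.298ms=3/2b
4) 851.064ms=2b +638.298ms=3/2b
5) 1489.362ms=7/2b +70.922ms=1/6b
6) 1560.284ms=11/3b +70.922ms=1/6b
7) 1631.206ms=23/6b +70.922ms=1/6b
Σ=4b of 4 (141bpm 2/4) — PASS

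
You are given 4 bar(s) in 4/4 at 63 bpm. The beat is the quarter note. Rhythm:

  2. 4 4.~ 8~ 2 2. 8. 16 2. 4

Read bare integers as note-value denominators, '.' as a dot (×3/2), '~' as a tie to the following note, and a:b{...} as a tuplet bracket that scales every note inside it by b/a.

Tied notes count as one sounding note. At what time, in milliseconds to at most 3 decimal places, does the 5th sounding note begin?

1. 0.0ms @ 0 + 2857.143ms (3)
2. 2857.143ms @ 3 + 952.381ms (1)
3. 3809.524ms @ 4 + 3809.524ms (4)
4. 7619.048ms @ 8 + 2857.143ms (3)
5. 10476.19ms @ 11 + 714.286ms (3/4)
6. 11190.476ms @ 47/4 + 238.095ms (1/4)
7. 11428.571ms @ 12 + 2857.143ms (3)
8. 14285.714ms @ 15 + 952.381ms (1)

note 5 onset = 11b = 10476.19ms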